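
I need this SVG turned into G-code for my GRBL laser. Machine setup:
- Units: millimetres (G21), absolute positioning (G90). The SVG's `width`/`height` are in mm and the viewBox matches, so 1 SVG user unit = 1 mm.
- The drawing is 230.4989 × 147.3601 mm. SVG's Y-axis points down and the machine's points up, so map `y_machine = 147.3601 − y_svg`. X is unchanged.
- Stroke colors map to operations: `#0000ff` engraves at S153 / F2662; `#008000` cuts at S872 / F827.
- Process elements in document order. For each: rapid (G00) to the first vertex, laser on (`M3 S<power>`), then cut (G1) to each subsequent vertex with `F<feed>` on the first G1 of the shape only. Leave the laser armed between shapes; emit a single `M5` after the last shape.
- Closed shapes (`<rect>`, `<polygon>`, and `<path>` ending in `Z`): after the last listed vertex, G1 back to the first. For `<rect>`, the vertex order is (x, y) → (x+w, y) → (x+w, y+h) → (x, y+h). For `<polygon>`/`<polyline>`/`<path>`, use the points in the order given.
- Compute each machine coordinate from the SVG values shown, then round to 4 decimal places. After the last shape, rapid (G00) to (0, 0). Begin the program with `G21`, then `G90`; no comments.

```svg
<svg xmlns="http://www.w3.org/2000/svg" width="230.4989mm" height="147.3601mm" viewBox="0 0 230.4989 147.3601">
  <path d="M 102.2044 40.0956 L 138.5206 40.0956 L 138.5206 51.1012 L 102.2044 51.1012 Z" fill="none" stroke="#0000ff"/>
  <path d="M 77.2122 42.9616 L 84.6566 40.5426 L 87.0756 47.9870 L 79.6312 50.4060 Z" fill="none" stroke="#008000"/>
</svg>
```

Since the viewBox matches the mm dimensions, user units are millimetres directly. The only transform is the Y-flip y_m = 147.3601 − y_svg.

Shape 1 is a rectangle drawn with `<path>`. Its stroke #0000ff means engrave at S153, F2662. After flipping Y the toolpath is (102.2044,107.2645) → (138.5206,107.2645) → (138.5206,96.2589) → (102.2044,96.2589) → (102.2044,107.2645), returning to the start.

Shape 2 is a regular polygon drawn with `<path>`. Its stroke #008000 means cut at S872, F827. After flipping Y the toolpath is (77.2122,104.3985) → (84.6566,106.8175) → (87.0756,99.3731) → (79.6312,96.9541) → (77.2122,104.3985), returning to the start.

G21
G90
G00 X102.2044 Y107.2645
M3 S153
G1 X138.5206 Y107.2645 F2662
G1 X138.5206 Y96.2589
G1 X102.2044 Y96.2589
G1 X102.2044 Y107.2645
G00 X77.2122 Y104.3985
M3 S872
G1 X84.6566 Y106.8175 F827
G1 X87.0756 Y99.3731
G1 X79.6312 Y96.9541
G1 X77.2122 Y104.3985
M5
G00 X0.0000 Y0.0000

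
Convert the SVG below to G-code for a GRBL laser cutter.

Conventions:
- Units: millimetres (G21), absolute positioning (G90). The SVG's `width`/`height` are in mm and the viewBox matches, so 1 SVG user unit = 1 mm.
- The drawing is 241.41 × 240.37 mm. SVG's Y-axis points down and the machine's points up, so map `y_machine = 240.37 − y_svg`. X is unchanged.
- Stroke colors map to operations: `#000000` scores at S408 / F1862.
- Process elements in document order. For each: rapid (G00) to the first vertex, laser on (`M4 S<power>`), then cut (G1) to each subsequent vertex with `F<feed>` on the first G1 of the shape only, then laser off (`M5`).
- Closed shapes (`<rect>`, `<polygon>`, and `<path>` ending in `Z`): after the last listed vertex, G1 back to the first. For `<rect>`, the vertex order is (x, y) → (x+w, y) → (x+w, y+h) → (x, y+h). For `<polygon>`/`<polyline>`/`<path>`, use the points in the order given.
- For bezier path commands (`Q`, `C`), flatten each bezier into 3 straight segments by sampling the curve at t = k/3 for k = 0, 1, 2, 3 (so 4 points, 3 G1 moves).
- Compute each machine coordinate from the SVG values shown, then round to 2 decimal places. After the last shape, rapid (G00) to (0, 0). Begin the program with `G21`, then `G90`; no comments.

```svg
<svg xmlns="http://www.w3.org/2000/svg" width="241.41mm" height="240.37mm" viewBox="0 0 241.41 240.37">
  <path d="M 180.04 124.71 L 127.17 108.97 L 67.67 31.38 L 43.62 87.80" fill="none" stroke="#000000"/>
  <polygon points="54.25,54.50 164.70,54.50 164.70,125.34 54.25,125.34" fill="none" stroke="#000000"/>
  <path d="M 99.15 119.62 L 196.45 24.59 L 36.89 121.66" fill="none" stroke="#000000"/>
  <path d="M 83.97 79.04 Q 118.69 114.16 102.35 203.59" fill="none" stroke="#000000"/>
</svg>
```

G21
G90
G00 X180.04 Y115.66
M4 S408
G1 X127.17 Y131.40 F1862
G1 X67.67 Y208.99
G1 X43.62 Y152.57
M5
G00 X54.25 Y185.87
M4 S408
G1 X164.70 Y185.87 F1862
G1 X164.70 Y115.03
G1 X54.25 Y115.03
G1 X54.25 Y185.87
M5
G00 X99.15 Y120.75
M4 S408
G1 X196.45 Y215.78 F1862
G1 X36.89 Y118.71
M5
G00 X83.97 Y161.33
M4 S408
G1 X101.44 Y131.88 F1862
G1 X107.57 Y90.37
G1 X102.35 Y36.78
M5
G00 X0.00 Y0.00

1 u = 1 mm; y_m = 240.37 − y.

[1] `<path>` open polyline, #000000→score S408 F1862: (180.04,115.66) → (127.17,131.40) → (67.67,208.99) → (43.62,152.57)

[2] `<polygon>` rectangle, #000000→score S408 F1862: (54.25,185.87) → (164.70,185.87) → (164.70,115.03) → (54.25,115.03) → (54.25,185.87) (closed)

[3] `<path>` open polyline, #000000→score S408 F1862: (99.15,120.75) → (196.45,215.78) → (36.89,118.71)

[4] `<path>` quadratic bezier, #000000→score S408 F1862: (83.97,161.33) → (101.44,131.88) → (107.57,90.37) → (102.35,36.78)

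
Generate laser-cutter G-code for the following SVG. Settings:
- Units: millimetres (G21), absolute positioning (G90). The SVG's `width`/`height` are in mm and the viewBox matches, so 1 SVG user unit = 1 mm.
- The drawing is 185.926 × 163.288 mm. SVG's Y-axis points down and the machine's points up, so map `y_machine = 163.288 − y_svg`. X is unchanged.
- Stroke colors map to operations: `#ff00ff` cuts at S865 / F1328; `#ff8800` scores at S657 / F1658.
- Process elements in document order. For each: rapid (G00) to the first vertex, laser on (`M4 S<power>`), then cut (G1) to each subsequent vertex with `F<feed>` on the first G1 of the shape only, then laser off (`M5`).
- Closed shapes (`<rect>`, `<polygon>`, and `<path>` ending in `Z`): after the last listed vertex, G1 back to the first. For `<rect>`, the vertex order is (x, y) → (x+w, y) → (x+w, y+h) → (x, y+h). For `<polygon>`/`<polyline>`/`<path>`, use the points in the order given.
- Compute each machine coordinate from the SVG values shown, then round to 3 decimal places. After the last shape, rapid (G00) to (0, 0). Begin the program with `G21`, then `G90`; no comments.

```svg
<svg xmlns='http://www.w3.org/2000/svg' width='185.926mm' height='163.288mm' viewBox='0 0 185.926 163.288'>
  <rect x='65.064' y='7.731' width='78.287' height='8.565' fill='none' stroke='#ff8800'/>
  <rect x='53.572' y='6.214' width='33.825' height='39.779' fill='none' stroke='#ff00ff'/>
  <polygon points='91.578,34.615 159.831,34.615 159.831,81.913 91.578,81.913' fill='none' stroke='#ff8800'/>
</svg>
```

1 u = 1 mm; y_m = 163.288 − y.

[1] `<rect>` rectangle, #ff8800→score S657 F1658: (65.064,155.557) → (143.351,155.557) → (143.351,146.992) → (65.064,146.992) → (65.064,155.557) (closed)

[2] `<rect>` rectangle, #ff00ff→cut S865 F1328: (53.572,157.074) → (87.397,157.074) → (87.397,117.295) → (53.572,117.295) → (53.572,157.074) (closed)

[3] `<polygon>` rectangle, #ff8800→score S657 F1658: (91.578,128.673) → (159.831,128.673) → (159.831,81.375) → (91.578,81.375) → (91.578,128.673) (closed)

G21
G90
G00 X65.064 Y155.557
M4 S657
G1 X143.351 Y155.557 F1658
G1 X143.351 Y146.992
G1 X65.064 Y146.992
G1 X65.064 Y155.557
M5
G00 X53.572 Y157.074
M4 S865
G1 X87.397 Y157.074 F1328
G1 X87.397 Y117.295
G1 X53.572 Y117.295
G1 X53.572 Y157.074
M5
G00 X91.578 Y128.673
M4 S657
G1 X159.831 Y128.673 F1658
G1 X159.831 Y81.375
G1 X91.578 Y81.375
G1 X91.578 Y128.673
M5
G00 X0.000 Y0.000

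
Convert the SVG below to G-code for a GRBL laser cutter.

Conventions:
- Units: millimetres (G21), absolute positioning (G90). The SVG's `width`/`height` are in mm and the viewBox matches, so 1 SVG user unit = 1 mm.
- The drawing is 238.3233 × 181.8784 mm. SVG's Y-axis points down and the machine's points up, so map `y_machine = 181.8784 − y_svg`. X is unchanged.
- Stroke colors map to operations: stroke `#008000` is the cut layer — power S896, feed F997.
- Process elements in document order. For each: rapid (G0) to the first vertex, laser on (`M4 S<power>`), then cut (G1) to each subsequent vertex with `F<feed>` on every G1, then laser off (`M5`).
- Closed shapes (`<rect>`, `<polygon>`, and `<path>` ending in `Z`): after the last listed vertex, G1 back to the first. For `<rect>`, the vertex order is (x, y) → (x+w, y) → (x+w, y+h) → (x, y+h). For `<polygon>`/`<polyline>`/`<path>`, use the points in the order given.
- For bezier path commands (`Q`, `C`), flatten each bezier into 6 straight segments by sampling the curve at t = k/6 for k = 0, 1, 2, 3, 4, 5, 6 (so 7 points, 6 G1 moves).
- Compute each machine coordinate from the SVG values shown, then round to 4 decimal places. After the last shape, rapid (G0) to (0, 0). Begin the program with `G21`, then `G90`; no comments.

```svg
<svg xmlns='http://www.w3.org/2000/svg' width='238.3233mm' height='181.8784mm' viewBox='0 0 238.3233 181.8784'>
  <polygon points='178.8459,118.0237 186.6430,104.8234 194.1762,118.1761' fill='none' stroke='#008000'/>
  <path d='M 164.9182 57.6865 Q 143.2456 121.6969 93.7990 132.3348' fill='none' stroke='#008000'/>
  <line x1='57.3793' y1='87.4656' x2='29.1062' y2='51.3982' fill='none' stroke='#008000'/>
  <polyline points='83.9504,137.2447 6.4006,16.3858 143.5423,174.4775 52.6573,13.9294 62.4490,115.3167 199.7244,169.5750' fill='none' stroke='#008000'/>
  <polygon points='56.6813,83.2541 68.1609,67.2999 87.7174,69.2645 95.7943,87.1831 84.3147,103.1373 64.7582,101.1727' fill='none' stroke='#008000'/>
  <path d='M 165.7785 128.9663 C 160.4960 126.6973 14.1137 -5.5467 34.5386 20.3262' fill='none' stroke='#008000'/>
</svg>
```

1 u = 1 mm; y_m = 181.8784 − y.

[1] `<polygon>` regular polygon, #008000→cut S896 F997: (178.8459,63.8547) → (186.6430,77.0550) → (194.1762,63.7023) → (178.8459,63.8547) (closed)

[2] `<path>` quadratic bezier, #008000→cut S896 F997: (164.9182,124.1919) → (156.9225,104.3377) → (147.3838,87.4486) → (136.3021,73.5246) → (123.6774,62.5658) → (109.5097,54.5721) → (93.7990,49.5436)

[3] `<line>` line segment, #008000→cut S896 F997: (57.3793,94.4128) → (29.1062,130.4802)

[4] `<polyline>` open polyline, #008000→cut S896 F997: (83.9504,44.6337) → (6.4006,165.4926) → (143.5423,7.4009) → (52.6573,167.9490) → (62.4490,66.5617) → (199.7244,12.3034)

[5] `<polygon>` regular polygon, #008000→cut S896 F997: (56.6813,98.6243) → (68.1609,114.5785) → (87.7174,112.6139) → (95.7943,94.6953) → (84.3147,78.7411) → (64.7582,80.7057) → (56.6813,98.6243) (closed)

[6] `<path>` cubic bezier, #008000→cut S896 F997: (165.7785,52.9121) → (152.8044,63.5441) → (124.8667,87.8360) → (90.5183,117.7854) → (58.3121,145.3895) → (36.8013,162.6460) → (34.5386,161.5522)

G21
G90
G0 X178.8459 Y63.8547
M4 S896
G1 X186.6430 Y77.0550 F997
G1 X194.1762 Y63.7023 F997
G1 X178.8459 Y63.8547 F997
M5
G0 X164.9182 Y124.1919
M4 S896
G1 X156.9225 Y104.3377 F997
G1 X147.3838 Y87.4486 F997
G1 X136.3021 Y73.5246 F997
G1 X123.6774 Y62.5658 F997
G1 X109.5097 Y54.5721 F997
G1 X93.7990 Y49.5436 F997
M5
G0 X57.3793 Y94.4128
M4 S896
G1 X29.1062 Y130.4802 F997
M5
G0 X83.9504 Y44.6337
M4 S896
G1 X6.4006 Y165.4926 F997
G1 X143.5423 Y7.4009 F997
G1 X52.6573 Y167.9490 F997
G1 X62.4490 Y66.5617 F997
G1 X199.7244 Y12.3034 F997
M5
G0 X56.6813 Y98.6243
M4 S896
G1 X68.1609 Y114.5785 F997
G1 X87.7174 Y112.6139 F997
G1 X95.7943 Y94.6953 F997
G1 X84.3147 Y78.7411 F997
G1 X64.7582 Y80.7057 F997
G1 X56.6813 Y98.6243 F997
M5
G0 X165.7785 Y52.9121
M4 S896
G1 X152.8044 Y63.5441 F997
G1 X124.8667 Y87.8360 F997
G1 X90.5183 Y117.7854 F997
G1 X58.3121 Y145.3895 F997
G1 X36.8013 Y162.6460 F997
G1 X34.5386 Y161.5522 F997
M5
G0 X0.0000 Y0.0000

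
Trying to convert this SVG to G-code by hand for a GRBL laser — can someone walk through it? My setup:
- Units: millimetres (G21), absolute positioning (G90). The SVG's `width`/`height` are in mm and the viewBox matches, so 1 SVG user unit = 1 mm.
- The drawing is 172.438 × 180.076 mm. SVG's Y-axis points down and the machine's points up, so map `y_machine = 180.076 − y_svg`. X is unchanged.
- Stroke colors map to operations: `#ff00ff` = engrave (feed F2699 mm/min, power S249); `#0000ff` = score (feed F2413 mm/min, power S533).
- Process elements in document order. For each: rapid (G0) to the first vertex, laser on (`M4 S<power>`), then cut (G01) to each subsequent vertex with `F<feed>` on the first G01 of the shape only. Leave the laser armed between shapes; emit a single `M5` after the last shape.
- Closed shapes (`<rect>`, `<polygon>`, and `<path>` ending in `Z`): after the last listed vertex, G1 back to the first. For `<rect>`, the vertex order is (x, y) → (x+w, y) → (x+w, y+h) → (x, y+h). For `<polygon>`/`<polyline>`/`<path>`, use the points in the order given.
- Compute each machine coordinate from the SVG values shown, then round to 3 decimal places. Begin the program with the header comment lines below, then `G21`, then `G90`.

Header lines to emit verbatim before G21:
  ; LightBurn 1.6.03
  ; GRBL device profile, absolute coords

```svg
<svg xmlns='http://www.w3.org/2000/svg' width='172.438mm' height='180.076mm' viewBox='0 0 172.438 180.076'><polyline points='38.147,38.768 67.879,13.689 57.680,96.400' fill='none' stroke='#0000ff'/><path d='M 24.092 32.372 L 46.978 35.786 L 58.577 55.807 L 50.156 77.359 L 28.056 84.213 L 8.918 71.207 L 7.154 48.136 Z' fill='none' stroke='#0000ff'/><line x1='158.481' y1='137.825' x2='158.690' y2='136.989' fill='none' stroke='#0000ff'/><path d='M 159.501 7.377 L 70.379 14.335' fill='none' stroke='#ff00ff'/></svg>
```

1 u = 1 mm; y_m = 180.076 − y.

[1] `<polyline>` open polyline, #0000ff→score S533 F2413: (38.147,141.308) → (67.879,166.387) → (57.680,83.676)

[2] `<path>` regular polygon, #0000ff→score S533 F2413: (24.092,147.704) → (46.978,144.290) → (58.577,124.269) → (50.156,102.717) → (28.056,95.863) → (8.918,108.869) → (7.154,131.940) → (24.092,147.704) (closed)

[3] `<line>` line segment, #0000ff→score S533 F2413: (158.481,42.251) → (158.690,43.087)

[4] `<path>` line segment, #ff00ff→engrave S249 F2699: (159.501,172.699) → (70.379,165.741)

; LightBurn 1.6.03
; GRBL device profile, absolute coords
G21
G90
G0 X38.147 Y141.308
M4 S533
G01 X67.879 Y166.387 F2413
G01 X57.680 Y83.676
G0 X24.092 Y147.704
M4 S533
G01 X46.978 Y144.290 F2413
G01 X58.577 Y124.269
G01 X50.156 Y102.717
G01 X28.056 Y95.863
G01 X8.918 Y108.869
G01 X7.154 Y131.940
G01 X24.092 Y147.704
G0 X158.481 Y42.251
M4 S533
G01 X158.690 Y43.087 F2413
G0 X159.501 Y172.699
M4 S249
G01 X70.379 Y165.741 F2699
M5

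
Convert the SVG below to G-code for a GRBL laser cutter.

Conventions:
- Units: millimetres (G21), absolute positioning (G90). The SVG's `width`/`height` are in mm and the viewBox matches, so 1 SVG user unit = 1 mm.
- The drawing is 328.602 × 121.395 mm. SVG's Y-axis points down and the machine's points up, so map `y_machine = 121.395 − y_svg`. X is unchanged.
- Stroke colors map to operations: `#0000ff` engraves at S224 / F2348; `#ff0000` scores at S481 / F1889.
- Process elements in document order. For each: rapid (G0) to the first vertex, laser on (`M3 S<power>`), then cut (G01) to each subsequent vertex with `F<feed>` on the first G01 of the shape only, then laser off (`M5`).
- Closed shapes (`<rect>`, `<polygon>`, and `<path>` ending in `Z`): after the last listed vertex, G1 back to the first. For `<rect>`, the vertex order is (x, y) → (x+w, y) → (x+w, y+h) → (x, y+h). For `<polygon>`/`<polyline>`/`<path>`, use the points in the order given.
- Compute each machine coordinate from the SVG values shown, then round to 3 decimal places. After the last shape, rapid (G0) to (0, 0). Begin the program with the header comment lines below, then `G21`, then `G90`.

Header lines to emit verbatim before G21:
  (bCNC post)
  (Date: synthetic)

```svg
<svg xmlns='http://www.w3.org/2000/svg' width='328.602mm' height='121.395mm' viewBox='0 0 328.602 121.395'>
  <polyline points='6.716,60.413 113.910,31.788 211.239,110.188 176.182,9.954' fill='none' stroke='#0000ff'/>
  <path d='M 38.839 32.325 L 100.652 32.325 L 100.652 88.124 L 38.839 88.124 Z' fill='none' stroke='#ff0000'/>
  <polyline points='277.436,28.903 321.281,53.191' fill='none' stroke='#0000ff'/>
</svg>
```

(bCNC post)
(Date: synthetic)
G21
G90
G0 X6.716 Y60.982
M3 S224
G01 X113.910 Y89.607 F2348
G01 X211.239 Y11.207
G01 X176.182 Y111.441
M5
G0 X38.839 Y89.070
M3 S481
G01 X100.652 Y89.070 F1889
G01 X100.652 Y33.271
G01 X38.839 Y33.271
G01 X38.839 Y89.070
M5
G0 X277.436 Y92.492
M3 S224
G01 X321.281 Y68.204 F2348
M5
G0 X0.000 Y0.000

viewBox `0 0 328.602 121.395` with mm width/height → 1 unit = 1 mm. Flip: y_m = 121.395 − y_svg.

**Shape 1** — `<polyline>` open polyline, stroke `#0000ff` → engrave (S224, F2348). Machine vertices: (6.716,60.982) → (113.910,89.607) → (211.239,11.207) → (176.182,111.441). Open path.

**Shape 2** — `<path>` rectangle, stroke `#ff0000` → score (S481, F1889). Machine vertices: (38.839,89.070) → (100.652,89.070) → (100.652,33.271) → (38.839,33.271) → (38.839,89.070). Closed: final G1 returns to the first vertex.

**Shape 3** — `<polyline>` line segment, stroke `#0000ff` → engrave (S224, F2348). Machine vertices: (277.436,92.492) → (321.281,68.204). Open path.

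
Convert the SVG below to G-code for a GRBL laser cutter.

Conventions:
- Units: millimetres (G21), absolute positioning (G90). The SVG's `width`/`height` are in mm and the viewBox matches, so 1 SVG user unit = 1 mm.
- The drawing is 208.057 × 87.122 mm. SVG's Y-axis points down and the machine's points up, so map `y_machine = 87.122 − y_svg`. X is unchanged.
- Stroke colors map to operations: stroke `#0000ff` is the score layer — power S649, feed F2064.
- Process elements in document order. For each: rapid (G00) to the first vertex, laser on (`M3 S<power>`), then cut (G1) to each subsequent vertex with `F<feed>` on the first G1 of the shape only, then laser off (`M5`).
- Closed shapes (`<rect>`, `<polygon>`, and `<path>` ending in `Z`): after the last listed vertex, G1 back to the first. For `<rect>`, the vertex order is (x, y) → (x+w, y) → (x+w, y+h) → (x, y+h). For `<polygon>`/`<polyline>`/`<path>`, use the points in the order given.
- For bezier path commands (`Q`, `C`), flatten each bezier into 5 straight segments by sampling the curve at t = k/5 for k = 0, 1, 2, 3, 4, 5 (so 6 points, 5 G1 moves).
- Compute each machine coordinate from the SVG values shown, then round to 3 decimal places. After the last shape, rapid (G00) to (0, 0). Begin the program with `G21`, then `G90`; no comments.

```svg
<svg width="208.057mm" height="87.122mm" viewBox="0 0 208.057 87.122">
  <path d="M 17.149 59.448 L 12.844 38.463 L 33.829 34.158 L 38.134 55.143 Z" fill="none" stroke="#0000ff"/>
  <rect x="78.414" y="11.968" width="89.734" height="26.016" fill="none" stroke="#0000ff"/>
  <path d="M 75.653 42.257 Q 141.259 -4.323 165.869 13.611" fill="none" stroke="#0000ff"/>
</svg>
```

Since the viewBox matches the mm dimensions, user units are millimetres directly. The only transform is the Y-flip y_m = 87.122 − y_svg.

Shape 1 is a regular polygon drawn with `<path>`. Its stroke #0000ff means score at S649, F2064. After flipping Y the toolpath is (17.149,27.674) → (12.844,48.659) → (33.829,52.964) → (38.134,31.979) → (17.149,27.674), returning to the start.

Shape 2 is a rectangle drawn with `<rect>`. Its stroke #0000ff means score at S649, F2064. After flipping Y the toolpath is (78.414,75.154) → (168.148,75.154) → (168.148,49.138) → (78.414,49.138) → (78.414,75.154), returning to the start.

Shape 3 is a quadratic bezier drawn with `<path>`. Its stroke #0000ff means score at S649, F2064. After flipping Y the toolpath is (75.653,44.865) → (100.256,60.916) → (121.578,71.807) → (139.622,77.536) → (154.385,78.104) → (165.869,73.511).

G21
G90
G00 X17.149 Y27.674
M3 S649
G1 X12.844 Y48.659 F2064
G1 X33.829 Y52.964
G1 X38.134 Y31.979
G1 X17.149 Y27.674
M5
G00 X78.414 Y75.154
M3 S649
G1 X168.148 Y75.154 F2064
G1 X168.148 Y49.138
G1 X78.414 Y49.138
G1 X78.414 Y75.154
M5
G00 X75.653 Y44.865
M3 S649
G1 X100.256 Y60.916 F2064
G1 X121.578 Y71.807
G1 X139.622 Y77.536
G1 X154.385 Y78.104
G1 X165.869 Y73.511
M5
G00 X0.000 Y0.000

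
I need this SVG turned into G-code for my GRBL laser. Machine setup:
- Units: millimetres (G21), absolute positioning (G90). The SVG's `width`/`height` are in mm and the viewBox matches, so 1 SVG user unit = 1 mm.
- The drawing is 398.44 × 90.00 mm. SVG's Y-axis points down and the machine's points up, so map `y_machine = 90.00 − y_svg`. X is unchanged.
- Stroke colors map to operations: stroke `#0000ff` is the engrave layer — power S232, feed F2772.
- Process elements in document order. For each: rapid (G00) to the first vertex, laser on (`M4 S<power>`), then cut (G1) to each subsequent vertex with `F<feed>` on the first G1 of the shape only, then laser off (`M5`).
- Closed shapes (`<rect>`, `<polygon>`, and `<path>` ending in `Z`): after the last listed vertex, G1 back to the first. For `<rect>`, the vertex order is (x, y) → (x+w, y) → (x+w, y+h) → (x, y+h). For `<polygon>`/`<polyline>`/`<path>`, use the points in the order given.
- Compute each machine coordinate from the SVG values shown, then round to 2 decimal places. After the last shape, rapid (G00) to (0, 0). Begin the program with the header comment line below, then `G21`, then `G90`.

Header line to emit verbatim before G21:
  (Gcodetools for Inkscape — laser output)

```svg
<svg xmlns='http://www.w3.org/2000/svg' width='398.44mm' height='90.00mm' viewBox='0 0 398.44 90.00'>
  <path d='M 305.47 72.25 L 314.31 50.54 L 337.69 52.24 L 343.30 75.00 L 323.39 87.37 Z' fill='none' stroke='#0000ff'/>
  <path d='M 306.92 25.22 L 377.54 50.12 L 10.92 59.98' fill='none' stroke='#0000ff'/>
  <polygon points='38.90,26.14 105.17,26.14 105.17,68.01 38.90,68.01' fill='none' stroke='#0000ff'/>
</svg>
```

1 u = 1 mm; y_m = 90.00 − y.

[1] `<path>` regular polygon, #0000ff→engrave S232 F2772: (305.47,17.75) → (314.31,39.46) → (337.69,37.76) → (343.30,15.00) → (323.39,2.63) → (305.47,17.75) (closed)

[2] `<path>` open polyline, #0000ff→engrave S232 F2772: (306.92,64.78) → (377.54,39.88) → (10.92,30.02)

[3] `<polygon>` rectangle, #0000ff→engrave S232 F2772: (38.90,63.86) → (105.17,63.86) → (105.17,21.99) → (38.90,21.99) → (38.90,63.86) (closed)

(Gcodetools for Inkscape — laser output)
G21
G90
G00 X305.47 Y17.75
M4 S232
G1 X314.31 Y39.46 F2772
G1 X337.69 Y37.76
G1 X343.30 Y15.00
G1 X323.39 Y2.63
G1 X305.47 Y17.75
M5
G00 X306.92 Y64.78
M4 S232
G1 X377.54 Y39.88 F2772
G1 X10.92 Y30.02
M5
G00 X38.90 Y63.86
M4 S232
G1 X105.17 Y63.86 F2772
G1 X105.17 Y21.99
G1 X38.90 Y21.99
G1 X38.90 Y63.86
M5
G00 X0.00 Y0.00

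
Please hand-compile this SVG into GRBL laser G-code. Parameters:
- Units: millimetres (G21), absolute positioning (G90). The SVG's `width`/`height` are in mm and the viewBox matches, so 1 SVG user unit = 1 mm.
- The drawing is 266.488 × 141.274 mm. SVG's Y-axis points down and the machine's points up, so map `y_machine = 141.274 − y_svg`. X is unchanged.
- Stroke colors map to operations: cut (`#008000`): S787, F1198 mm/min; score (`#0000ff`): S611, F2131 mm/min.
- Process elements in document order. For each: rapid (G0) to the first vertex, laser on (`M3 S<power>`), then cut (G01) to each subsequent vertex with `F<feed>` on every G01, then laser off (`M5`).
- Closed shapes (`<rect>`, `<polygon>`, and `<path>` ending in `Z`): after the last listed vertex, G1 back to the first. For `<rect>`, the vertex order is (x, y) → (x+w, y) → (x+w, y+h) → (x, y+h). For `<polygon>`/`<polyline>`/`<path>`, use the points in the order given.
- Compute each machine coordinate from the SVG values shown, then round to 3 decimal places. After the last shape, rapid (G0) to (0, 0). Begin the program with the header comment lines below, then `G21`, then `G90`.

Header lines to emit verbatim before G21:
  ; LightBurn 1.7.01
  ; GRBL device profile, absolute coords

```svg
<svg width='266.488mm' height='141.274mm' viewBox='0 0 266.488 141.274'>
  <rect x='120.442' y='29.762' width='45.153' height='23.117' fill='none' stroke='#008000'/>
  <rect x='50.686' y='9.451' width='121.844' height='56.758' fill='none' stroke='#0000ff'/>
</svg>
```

; LightBurn 1.7.01
; GRBL device profile, absolute coords
G21
G90
G0 X120.442 Y111.512
M3 S787
G01 X165.595 Y111.512 F1198
G01 X165.595 Y88.395 F1198
G01 X120.442 Y88.395 F1198
G01 X120.442 Y111.512 F1198
M5
G0 X50.686 Y131.823
M3 S611
G01 X172.530 Y131.823 F2131
G01 X172.530 Y75.065 F2131
G01 X50.686 Y75.065 F2131
G01 X50.686 Y131.823 F2131
M5
G0 X0.000 Y0.000

1 u = 1 mm; y_m = 141.274 − y.

[1] `<rect>` rectangle, #008000→cut S787 F1198: (120.442,111.512) → (165.595,111.512) → (165.595,88.395) → (120.442,88.395) → (120.442,111.512) (closed)

[2] `<rect>` rectangle, #0000ff→score S611 F2131: (50.686,131.823) → (172.530,131.823) → (172.530,75.065) → (50.686,75.065) → (50.686,131.823) (closed)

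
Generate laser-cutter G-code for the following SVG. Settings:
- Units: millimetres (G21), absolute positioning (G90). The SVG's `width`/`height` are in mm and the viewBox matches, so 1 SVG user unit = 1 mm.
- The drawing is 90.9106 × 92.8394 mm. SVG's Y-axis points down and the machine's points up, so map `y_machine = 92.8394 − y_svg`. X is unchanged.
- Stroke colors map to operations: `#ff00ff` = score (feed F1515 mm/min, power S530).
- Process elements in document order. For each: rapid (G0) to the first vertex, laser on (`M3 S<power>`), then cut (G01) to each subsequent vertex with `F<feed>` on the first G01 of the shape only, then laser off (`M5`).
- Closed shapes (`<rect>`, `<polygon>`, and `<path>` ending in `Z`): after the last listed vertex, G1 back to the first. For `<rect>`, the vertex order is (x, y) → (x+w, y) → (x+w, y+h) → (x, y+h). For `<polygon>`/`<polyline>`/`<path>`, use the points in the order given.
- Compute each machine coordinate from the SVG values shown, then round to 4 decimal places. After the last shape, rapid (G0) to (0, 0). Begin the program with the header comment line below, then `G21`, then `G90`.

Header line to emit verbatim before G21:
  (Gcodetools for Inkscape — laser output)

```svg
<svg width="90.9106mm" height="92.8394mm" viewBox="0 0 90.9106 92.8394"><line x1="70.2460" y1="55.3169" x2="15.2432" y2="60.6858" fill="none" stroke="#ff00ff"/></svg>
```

(Gcodetools for Inkscape — laser output)
G21
G90
G0 X70.2460 Y37.5225
M3 S530
G01 X15.2432 Y32.1536 F1515
M5
G0 X0.0000 Y0.0000

viewBox `0 0 90.9106 92.8394` with mm width/height → 1 unit = 1 mm. Flip: y_m = 92.8394 − y_svg.

**Shape 1** — `<line>` line segment, stroke `#ff00ff` → score (S530, F1515). Machine vertices: (70.2460,37.5225) → (15.2432,32.1536). Open path.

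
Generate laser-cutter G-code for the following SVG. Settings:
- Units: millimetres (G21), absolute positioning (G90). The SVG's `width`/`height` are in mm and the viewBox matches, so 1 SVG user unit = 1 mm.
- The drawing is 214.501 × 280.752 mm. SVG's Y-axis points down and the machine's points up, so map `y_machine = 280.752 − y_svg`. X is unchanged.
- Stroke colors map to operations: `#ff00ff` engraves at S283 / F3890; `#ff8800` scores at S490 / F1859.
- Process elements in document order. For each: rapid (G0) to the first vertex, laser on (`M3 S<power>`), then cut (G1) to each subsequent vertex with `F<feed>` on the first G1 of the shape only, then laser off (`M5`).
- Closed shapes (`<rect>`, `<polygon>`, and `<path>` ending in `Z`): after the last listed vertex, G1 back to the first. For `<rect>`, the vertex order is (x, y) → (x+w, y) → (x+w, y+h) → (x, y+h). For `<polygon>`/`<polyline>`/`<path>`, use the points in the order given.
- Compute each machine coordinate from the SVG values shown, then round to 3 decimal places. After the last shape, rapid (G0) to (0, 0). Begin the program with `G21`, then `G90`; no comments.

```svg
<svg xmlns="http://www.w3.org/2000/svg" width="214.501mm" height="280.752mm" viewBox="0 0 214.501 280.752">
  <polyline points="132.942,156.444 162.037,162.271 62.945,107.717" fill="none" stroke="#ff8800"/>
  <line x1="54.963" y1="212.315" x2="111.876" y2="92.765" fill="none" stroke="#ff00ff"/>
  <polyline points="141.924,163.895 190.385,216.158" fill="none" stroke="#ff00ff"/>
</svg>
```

G21
G90
G0 X132.942 Y124.308
M3 S490
G1 X162.037 Y118.481 F1859
G1 X62.945 Y173.035
M5
G0 X54.963 Y68.437
M3 S283
G1 X111.876 Y187.987 F3890
M5
G0 X141.924 Y116.857
M3 S283
G1 X190.385 Y64.594 F3890
M5
G0 X0.000 Y0.000

viewBox `0 0 214.501 280.752` with mm width/height → 1 unit = 1 mm. Flip: y_m = 280.752 − y_svg.

**Shape 1** — `<polyline>` open polyline, stroke `#ff8800` → score (S490, F1859). Machine vertices: (132.942,124.308) → (162.037,118.481) → (62.945,173.035). Open path.

**Shape 2** — `<line>` line segment, stroke `#ff00ff` → engrave (S283, F3890). Machine vertices: (54.963,68.437) → (111.876,187.987). Open path.

**Shape 3** — `<polyline>` line segment, stroke `#ff00ff` → engrave (S283, F3890). Machine vertices: (141.924,116.857) → (190.385,64.594). Open path.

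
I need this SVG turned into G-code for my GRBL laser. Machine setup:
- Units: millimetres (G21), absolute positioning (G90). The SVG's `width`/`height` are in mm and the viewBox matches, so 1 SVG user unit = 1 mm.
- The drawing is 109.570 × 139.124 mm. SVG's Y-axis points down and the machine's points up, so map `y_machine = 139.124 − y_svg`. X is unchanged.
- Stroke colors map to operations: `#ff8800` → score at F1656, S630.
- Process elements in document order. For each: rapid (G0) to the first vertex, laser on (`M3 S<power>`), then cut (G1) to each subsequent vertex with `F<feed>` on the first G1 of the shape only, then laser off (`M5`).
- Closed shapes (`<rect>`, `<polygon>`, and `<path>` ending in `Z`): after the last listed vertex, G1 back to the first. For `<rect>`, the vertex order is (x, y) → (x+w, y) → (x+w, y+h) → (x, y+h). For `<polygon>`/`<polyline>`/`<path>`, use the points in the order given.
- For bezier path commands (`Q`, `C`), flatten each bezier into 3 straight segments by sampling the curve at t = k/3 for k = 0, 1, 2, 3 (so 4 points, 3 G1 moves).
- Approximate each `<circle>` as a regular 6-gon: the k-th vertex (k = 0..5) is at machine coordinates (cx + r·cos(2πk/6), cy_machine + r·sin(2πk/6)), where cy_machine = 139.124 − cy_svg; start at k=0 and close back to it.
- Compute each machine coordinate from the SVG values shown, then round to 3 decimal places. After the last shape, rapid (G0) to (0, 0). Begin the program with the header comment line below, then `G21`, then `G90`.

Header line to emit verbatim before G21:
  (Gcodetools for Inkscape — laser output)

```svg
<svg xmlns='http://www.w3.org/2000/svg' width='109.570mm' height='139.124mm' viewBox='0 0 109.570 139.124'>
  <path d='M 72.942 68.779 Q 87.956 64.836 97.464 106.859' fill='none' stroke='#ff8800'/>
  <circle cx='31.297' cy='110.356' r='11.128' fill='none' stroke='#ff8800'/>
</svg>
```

(Gcodetools for Inkscape — laser output)
G21
G90
G0 X72.942 Y70.345
M3 S630
G1 X82.340 Y67.866 F1656
G1 X90.514 Y55.173
G1 X97.464 Y32.265
M5
G0 X42.425 Y28.768
M3 S630
G1 X36.861 Y38.405 F1656
G1 X25.733 Y38.405
G1 X20.169 Y28.768
G1 X25.733 Y19.131
G1 X36.861 Y19.131
G1 X42.425 Y28.768
M5
G0 X0.000 Y0.000

1 u = 1 mm; y_m = 139.124 − y.

[1] `<path>` quadratic bezier, #ff8800→score S630 F1656: (72.942,70.345) → (82.340,67.866) → (90.514,55.173) → (97.464,32.265)

[2] `<circle>` circle, #ff8800→score S630 F1656: (42.425,28.768) → (36.861,38.405) → (25.733,38.405) → (20.169,28.768) → (25.733,19.131) → (36.861,19.131) → (42.425,28.768) (closed)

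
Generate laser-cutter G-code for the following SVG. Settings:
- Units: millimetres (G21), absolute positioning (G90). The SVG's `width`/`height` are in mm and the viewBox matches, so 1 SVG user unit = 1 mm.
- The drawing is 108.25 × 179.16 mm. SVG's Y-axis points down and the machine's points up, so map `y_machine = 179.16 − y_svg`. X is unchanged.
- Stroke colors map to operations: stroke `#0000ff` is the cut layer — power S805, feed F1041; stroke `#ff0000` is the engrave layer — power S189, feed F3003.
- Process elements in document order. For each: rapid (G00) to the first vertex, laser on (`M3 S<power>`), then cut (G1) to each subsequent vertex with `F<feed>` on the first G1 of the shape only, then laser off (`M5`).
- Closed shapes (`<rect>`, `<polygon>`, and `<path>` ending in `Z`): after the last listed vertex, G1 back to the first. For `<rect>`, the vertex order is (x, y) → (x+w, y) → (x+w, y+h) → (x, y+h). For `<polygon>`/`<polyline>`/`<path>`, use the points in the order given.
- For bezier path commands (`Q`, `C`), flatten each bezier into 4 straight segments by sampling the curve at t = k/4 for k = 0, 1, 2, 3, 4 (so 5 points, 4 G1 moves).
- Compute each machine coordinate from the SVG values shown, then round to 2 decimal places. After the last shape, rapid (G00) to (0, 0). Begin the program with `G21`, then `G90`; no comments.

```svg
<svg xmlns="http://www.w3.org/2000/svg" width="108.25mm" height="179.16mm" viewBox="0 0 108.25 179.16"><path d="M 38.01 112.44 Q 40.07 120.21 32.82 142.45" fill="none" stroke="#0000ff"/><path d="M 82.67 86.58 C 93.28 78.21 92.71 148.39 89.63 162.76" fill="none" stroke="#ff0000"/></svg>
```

1 u = 1 mm; y_m = 179.16 − y.

[1] `<path>` quadratic bezier, #0000ff→cut S805 F1041: (38.01,66.72) → (38.46,61.93) → (37.74,55.33) → (35.86,46.93) → (32.82,36.71)

[2] `<path>` cubic bezier, #ff0000→engrave S189 F3003: (82.67,92.58) → (88.67,86.23) → (91.28,63.02) → (91.33,35.54) → (89.63,16.40)

G21
G90
G00 X38.01 Y66.72
M3 S805
G1 X38.46 Y61.93 F1041
G1 X37.74 Y55.33
G1 X35.86 Y46.93
G1 X32.82 Y36.71
M5
G00 X82.67 Y92.58
M3 S189
G1 X88.67 Y86.23 F3003
G1 X91.28 Y63.02
G1 X91.33 Y35.54
G1 X89.63 Y16.40
M5
G00 X0.00 Y0.00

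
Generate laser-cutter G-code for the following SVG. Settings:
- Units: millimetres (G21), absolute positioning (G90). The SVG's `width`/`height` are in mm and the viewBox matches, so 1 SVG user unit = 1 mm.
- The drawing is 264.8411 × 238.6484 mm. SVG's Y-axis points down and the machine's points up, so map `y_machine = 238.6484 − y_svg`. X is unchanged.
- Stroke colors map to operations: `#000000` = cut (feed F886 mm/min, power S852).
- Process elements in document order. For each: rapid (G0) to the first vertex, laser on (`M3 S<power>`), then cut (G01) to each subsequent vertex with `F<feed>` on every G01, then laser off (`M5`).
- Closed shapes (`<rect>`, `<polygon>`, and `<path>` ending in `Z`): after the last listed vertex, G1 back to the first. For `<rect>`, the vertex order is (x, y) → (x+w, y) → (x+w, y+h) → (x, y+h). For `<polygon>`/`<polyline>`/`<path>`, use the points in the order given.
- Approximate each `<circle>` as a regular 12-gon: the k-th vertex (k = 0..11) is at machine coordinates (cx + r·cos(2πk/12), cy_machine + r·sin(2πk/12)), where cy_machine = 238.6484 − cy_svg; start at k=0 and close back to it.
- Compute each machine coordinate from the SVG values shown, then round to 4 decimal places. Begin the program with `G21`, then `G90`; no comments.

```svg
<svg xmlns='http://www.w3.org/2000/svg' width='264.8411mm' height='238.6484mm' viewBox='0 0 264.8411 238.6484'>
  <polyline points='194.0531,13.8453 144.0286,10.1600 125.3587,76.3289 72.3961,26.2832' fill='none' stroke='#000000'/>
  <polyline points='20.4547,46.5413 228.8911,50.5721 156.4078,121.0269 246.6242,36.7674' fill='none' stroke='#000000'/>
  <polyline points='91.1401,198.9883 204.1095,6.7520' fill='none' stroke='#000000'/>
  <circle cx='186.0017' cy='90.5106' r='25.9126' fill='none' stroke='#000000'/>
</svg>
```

G21
G90
G0 X194.0531 Y224.8031
M3 S852
G01 X144.0286 Y228.4884 F886
G01 X125.3587 Y162.3195 F886
G01 X72.3961 Y212.3652 F886
M5
G0 X20.4547 Y192.1071
M3 S852
G01 X228.8911 Y188.0763 F886
G01 X156.4078 Y117.6215 F886
G01 X246.6242 Y201.8810 F886
M5
G0 X91.1401 Y39.6601
M3 S852
G01 X204.1095 Y231.8964 F886
M5
G0 X211.9143 Y148.1378
M3 S852
G01 X208.4427 Y161.0941 F886
G01 X198.9580 Y170.5788 F886
G01 X186.0017 Y174.0504 F886
G01 X173.0454 Y170.5788 F886
G01 X163.5607 Y161.0941 F886
G01 X160.0891 Y148.1378 F886
G01 X163.5607 Y135.1815 F886
G01 X173.0454 Y125.6968 F886
G01 X186.0017 Y122.2252 F886
G01 X198.9580 Y125.6968 F886
G01 X208.4427 Y135.1815 F886
G01 X211.9143 Y148.1378 F886
M5

Since the viewBox matches the mm dimensions, user units are millimetres directly. The only transform is the Y-flip y_m = 238.6484 − y_svg.

Shape 1 is a open polyline drawn with `<polyline>`. Its stroke #000000 means cut at S852, F886. After flipping Y the toolpath is (194.0531,224.8031) → (144.0286,228.4884) → (125.3587,162.3195) → (72.3961,212.3652).

Shape 2 is a open polyline drawn with `<polyline>`. Its stroke #000000 means cut at S852, F886. After flipping Y the toolpath is (20.4547,192.1071) → (228.8911,188.0763) → (156.4078,117.6215) → (246.6242,201.8810).

Shape 3 is a line segment drawn with `<polyline>`. Its stroke #000000 means cut at S852, F886. After flipping Y the toolpath is (91.1401,39.6601) → (204.1095,231.8964).

Shape 4 is a circle drawn with `<circle>`. Its stroke #000000 means cut at S852, F886. After flipping Y the toolpath is (211.9143,148.1378) → (208.4427,161.0941) → (198.9580,170.5788) → (186.0017,174.0504) → (173.0454,170.5788) → (163.5607,161.0941) → (160.0891,148.1378) → (163.5607,135.1815) → (173.0454,125.6968) → (186.0017,122.2252) → (198.9580,125.6968) → (208.4427,135.1815) → (211.9143,148.1378), returning to the start.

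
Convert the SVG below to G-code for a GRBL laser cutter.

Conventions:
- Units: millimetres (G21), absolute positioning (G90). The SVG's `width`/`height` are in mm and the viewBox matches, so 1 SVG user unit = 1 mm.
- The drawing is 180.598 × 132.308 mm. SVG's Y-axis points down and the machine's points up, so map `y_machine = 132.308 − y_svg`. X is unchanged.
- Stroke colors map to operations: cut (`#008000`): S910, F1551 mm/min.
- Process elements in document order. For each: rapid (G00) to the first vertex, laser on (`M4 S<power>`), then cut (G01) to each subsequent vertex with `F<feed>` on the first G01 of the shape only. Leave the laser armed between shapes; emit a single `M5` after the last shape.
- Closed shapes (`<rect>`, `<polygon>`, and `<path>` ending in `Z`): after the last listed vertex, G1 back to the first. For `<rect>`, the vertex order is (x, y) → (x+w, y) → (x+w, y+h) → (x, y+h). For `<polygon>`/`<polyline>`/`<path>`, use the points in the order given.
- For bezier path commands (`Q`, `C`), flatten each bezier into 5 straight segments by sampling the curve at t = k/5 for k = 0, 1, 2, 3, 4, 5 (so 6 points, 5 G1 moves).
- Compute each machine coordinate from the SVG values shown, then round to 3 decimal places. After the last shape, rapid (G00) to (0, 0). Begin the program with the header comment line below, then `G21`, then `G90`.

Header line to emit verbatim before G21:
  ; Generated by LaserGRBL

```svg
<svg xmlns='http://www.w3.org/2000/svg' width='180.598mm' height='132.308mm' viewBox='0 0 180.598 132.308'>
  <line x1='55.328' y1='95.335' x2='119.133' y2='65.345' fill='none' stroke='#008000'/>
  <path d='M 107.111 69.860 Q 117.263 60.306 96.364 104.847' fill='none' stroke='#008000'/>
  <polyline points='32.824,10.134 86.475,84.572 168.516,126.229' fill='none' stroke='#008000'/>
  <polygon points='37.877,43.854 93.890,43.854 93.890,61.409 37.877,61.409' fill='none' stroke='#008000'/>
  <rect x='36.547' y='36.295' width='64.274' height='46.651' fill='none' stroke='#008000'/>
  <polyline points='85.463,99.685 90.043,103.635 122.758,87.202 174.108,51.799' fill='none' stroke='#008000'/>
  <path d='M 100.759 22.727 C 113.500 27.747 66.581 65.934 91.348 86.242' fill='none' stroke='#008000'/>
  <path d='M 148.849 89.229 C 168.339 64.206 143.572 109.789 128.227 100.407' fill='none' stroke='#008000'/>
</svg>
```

1 u = 1 mm; y_m = 132.308 − y.

[1] `<line>` line segment, #008000→cut S910 F1551: (55.328,36.973) → (119.133,66.963)

[2] `<path>` quadratic bezier, #008000→cut S910 F1551: (107.111,62.448) → (109.930,64.106) → (110.264,61.436) → (108.115,54.439) → (103.482,43.114) → (96.364,27.461)

[3] `<polyline>` open polyline, #008000→cut S910 F1551: (32.824,122.174) → (86.475,47.736) → (168.516,6.079)

[4] `<polygon>` rectangle, #008000→cut S910 F1551: (37.877,88.454) → (93.890,88.454) → (93.890,70.899) → (37.877,70.899) → (37.877,88.454) (closed)

[5] `<rect>` rectangle, #008000→cut S910 F1551: (36.547,96.013) → (100.821,96.013) → (100.821,49.362) → (36.547,49.362) → (36.547,96.013) (closed)

[6] `<polyline>` open polyline, #008000→cut S910 F1551: (85.463,32.623) → (90.043,28.673) → (122.758,45.106) → (174.108,80.509)

[7] `<path>` cubic bezier, #008000→cut S910 F1551: (100.759,109.581) → (102.295,102.997) → (95.818,90.904) → (87.631,75.751) → (84.039,59.988) → (91.348,46.066)

[8] `<path>` cubic bezier, #008000→cut S910 F1551: (148.849,43.079) → (155.662,50.625) → (154.429,47.252) → (147.728,38.989) → (138.135,31.863) → (128.227,31.901)

; Generated by LaserGRBL
G21
G90
G00 X55.328 Y36.973
M4 S910
G01 X119.133 Y66.963 F1551
G00 X107.111 Y62.448
M4 S910
G01 X109.930 Y64.106 F1551
G01 X110.264 Y61.436
G01 X108.115 Y54.439
G01 X103.482 Y43.114
G01 X96.364 Y27.461
G00 X32.824 Y122.174
M4 S910
G01 X86.475 Y47.736 F1551
G01 X168.516 Y6.079
G00 X37.877 Y88.454
M4 S910
G01 X93.890 Y88.454 F1551
G01 X93.890 Y70.899
G01 X37.877 Y70.899
G01 X37.877 Y88.454
G00 X36.547 Y96.013
M4 S910
G01 X100.821 Y96.013 F1551
G01 X100.821 Y49.362
G01 X36.547 Y49.362
G01 X36.547 Y96.013
G00 X85.463 Y32.623
M4 S910
G01 X90.043 Y28.673 F1551
G01 X122.758 Y45.106
G01 X174.108 Y80.509
G00 X100.759 Y109.581
M4 S910
G01 X102.295 Y102.997 F1551
G01 X95.818 Y90.904
G01 X87.631 Y75.751
G01 X84.039 Y59.988
G01 X91.348 Y46.066
G00 X148.849 Y43.079
M4 S910
G01 X155.662 Y50.625 F1551
G01 X154.429 Y47.252
G01 X147.728 Y38.989
G01 X138.135 Y31.863
G01 X128.227 Y31.901
M5
G00 X0.000 Y0.000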